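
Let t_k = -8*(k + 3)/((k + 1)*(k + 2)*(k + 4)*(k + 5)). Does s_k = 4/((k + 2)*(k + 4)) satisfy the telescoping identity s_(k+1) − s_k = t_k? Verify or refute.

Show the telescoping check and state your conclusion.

s_(k+1) = 4/((k + 3)*(k + 5))
s_(k+1) − s_k = 4*(-2*k - 7)/(k**4 + 14*k**3 + 71*k**2 + 154*k + 120)
(s_(k+1) − s_k) − t_k = 4*(3*k + 11)/(k**5 + 15*k**4 + 85*k**3 + 225*k**2 + 274*k + 120)

Invalid: residual 4*(3*k + 11)/(k**5 + 15*k**4 + 85*k**3 + 225*k**2 + 274*k + 120) ≠ 0.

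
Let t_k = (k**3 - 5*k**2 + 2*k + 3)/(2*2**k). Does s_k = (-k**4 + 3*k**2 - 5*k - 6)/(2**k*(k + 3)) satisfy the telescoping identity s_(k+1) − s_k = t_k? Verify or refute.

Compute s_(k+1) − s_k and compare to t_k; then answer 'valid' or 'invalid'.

s_(k+1) = (-5*k - (k + 1)**4 + 3*(k + 1)**2 - 11)/(2*2**k*(k + 4))
s_(k+1) − s_k = (k**5 + k**4 - 21*k**3 - 26*k**2 + 34*k + 21)/(2*2**k*(k**2 + 7*k + 12))
(s_(k+1) − s_k) − t_k = (-k**4 + 17*k**2 - 11*k - 15)/(2*2**k*(k**2 + 7*k + 12))

Invalid: residual (-k**4 + 17*k**2 - 11*k - 15)/(2*2**k*(k**2 + 7*k + 12)) ≠ 0.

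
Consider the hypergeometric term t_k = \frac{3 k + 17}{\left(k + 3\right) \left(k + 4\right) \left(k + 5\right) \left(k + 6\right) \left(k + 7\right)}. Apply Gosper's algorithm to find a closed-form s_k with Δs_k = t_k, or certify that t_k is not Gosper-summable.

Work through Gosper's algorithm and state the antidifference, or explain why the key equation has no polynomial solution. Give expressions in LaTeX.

s_k = \frac{k \left(k^{2} + 13 k + 54\right)}{72 \left(k^{3} + 13 k^{2} + 54 k + 72\right)}

Step 1: r(k) = (k + 3)*(3*k + 20)/((k + 8)*(3*k + 17)).
Take A(k)=k + 3, B(k)=k + 8, C(k)=k + 17/3.
Set up (k + 3)·f(k+1) − (k + 7)·f(k) − (k + 17/3) = 0.
Bound: deg f ≤ 4.
Solve for f: f(k) = k*(k + 5)*(k**2 + 13*k + 54)/216 (degree 4 ≤ 4).
So s_k = (B(k−1)f/C)·t_k = (k*(k + 5)*(k + 7)*(k**2 + 13*k + 54)/(72*(3*k + 17)))·t_k = k*(k**2 + 13*k + 54)/(72*(k**3 + 13*k**2 + 54*k + 72)).
Verify: (3*k + 17)/(k**5 + 25*k**4 + 245*k**3 + 1175*k**2 + 2754*k + 2520) matches t_k.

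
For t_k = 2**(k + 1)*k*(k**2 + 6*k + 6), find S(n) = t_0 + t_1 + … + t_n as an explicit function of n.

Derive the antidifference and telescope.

r(k) = 2*(k + 1)*(6*k + (k + 1)**2 + 12)/(k*(k**2 + 6*k + 6)) after simplifying.
Take A(k)=2, B(k)=1, C(k)=k**3 + 6*k**2 + 6*k.
Key eq: (2)·f(k+1) = (1)·f(k) + (k**3 + 6*k**2 + 6*k).
Bound: deg f ≤ 3.
Match coefficients ⇒ f(k) = k**3 - 2.
So s_k = (B(k−1)f/C)·t_k = ((k**3 - 2)/(k*(k**2 + 6*k + 6)))·t_k = 2**(k + 1)*(k**3 - 2).
Verify: 2**(k + 1)*k*(k**2 + 6*k + 6) matches t_k.
Σ_(k=0)^n t_k = s_(n+1) − s_(0) = (2**(n + 2)*(n**3 + 3*n**2 + 3*n - 1)) − (-4), i.e. 4*2**n*n**3 + 12*2**n*n**2 + 12*2**n*n - 4*2**n + 4.

S(n) = 4*2**n*n**3 + 12*2**n*n**2 + 12*2**n*n - 4*2**n + 4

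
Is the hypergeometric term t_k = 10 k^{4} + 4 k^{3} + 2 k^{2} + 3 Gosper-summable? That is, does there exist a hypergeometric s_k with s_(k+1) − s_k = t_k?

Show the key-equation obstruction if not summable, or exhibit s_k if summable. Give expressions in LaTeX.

Yes. s_k = k \left(2 k^{4} - 4 k^{3} + 2 k^{2} + 3\right).

t_(k+1)/t_k = (10*k**4 + 44*k**3 + 74*k**2 + 56*k + 19)/(10*k**4 + 4*k**3 + 2*k**2 + 3).
A = 1, B = 1, C = k**4 + 2*k**3/5 + k**2/5 + 3/10.
Need (1)·f(k+1) − (1)·f(k) = k**4 + 2*k**3/5 + k**2/5 + 3/10.
d = 5 from the (0,0,4) case.
Solve for f: f(k) = k*(2*k**4 - 4*k**3 + 2*k**2 + 3)/10 (degree 5 ≤ 5).
Certificate R = B(k−1)f/C = k*(2*k**4 - 4*k**3 + 2*k**2 + 3)/(10*k**4 + 4*k**3 + 2*k**2 + 3) gives s_k = k*(2*k**4 - 4*k**3 + 2*k**2 + 3).
Δs = 10*k**4 + 4*k**3 + 2*k**2 + 3, as required.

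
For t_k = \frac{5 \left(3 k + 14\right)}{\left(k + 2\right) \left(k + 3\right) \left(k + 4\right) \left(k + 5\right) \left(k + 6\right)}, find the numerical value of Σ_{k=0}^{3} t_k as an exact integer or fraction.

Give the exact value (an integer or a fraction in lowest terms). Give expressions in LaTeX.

Σ = 29/189

Ratio r(k) = (k + 2)*(3*k + 17)/((k + 7)*(3*k + 14)).
A = k + 2, B = k + 7, C = k + 14/3.
Set up (k + 2)·f(k+1) − (k + 6)·f(k) − (k + 14/3) = 0.
deg f ≤ 4 (via 1,1,1).
Match coefficients ⇒ f(k) = k*(k + 4)*(k**2 + 10*k + 31)/90.
Certificate R = B(k−1)f/C = k*(k + 4)*(k + 6)*(k**2 + 10*k + 31)/(30*(3*k + 14)) gives s_k = k*(k**2 + 10*k + 31)/(6*(k**3 + 10*k**2 + 31*k + 30)).
Verify: 5*(3*k + 14)/(k**5 + 20*k**4 + 155*k**3 + 580*k**2 + 1044*k + 720) matches t_k.
Telescoping: Σ = s_(4) − s_(0) = 29/189 − (0) = 29/189.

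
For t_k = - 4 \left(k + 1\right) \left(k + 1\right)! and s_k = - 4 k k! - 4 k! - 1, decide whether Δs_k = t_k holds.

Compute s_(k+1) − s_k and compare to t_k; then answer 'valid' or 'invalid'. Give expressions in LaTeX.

s_(k+1) = -4*k**2*factorial(k) - 12*k*factorial(k) - 8*factorial(k) - 1
s_(k+1) − s_k = -4*(k + 1)*factorial(k + 1)
(s_(k+1) − s_k) − t_k = 0

valid (s_(k+1) − s_k reduces to t_k)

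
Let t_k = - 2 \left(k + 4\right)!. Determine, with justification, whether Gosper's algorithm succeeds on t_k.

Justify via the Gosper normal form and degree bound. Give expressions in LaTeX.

No — negative degree bound, so no certificate f.

Compute t_(k+1)/t_k: get k + 5.
So A=k + 5 and B=1, with C=1.
Set up (k + 5)·f(k+1) − (1)·f(k) − (1) = 0.
deg f ≤ -1 (via 1,0,0).
deg f ≤ -1 is impossible — no certificate.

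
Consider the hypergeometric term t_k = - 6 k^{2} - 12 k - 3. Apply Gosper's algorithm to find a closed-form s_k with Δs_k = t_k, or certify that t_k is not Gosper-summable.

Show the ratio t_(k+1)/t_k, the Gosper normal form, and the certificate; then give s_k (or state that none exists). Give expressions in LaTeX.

s_k = k \left(- 2 k^{2} - 3 k + 2\right)

The ratio is (2*k**2 + 8*k + 7)/(2*k**2 + 4*k + 1).
Take A(k)=1, B(k)=1, C(k)=k**2 + 2*k + 1/2.
Set up (1)·f(k+1) − (1)·f(k) − (k**2 + 2*k + 1/2) = 0.
Degrees (0,0,2) ⇒ d ≤ 3.
Coefficient equations give f(k) = k*(k + 2)*(2*k - 1)/6.
Then R = B(k−1)f/C = k*(k + 2)*(2*k - 1)/(3*(2*k**2 + 4*k + 1)), so s_k = R(k)·t_k = k*(-2*k**2 - 3*k + 2).
Check: Δs_k = -6*k**2 - 12*k - 3. ✓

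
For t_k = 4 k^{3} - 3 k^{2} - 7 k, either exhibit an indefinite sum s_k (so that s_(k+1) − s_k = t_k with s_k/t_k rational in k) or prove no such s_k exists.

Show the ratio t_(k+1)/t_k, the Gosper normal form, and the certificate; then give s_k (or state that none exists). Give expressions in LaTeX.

Compute t_(k+1)/t_k: get (4*k**2 + 5*k - 6)/(k*(4*k - 7)).
A = 1, B = 1, C = k**3 - 3*k**2/4 - 7*k/4.
Solve (1)·f(k+1) − (1)·f(k) = k**3 - 3*k**2/4 - 7*k/4.
Degrees (0,0,3) ⇒ d ≤ 4.
Match coefficients ⇒ f(k) = k*(k - 3)*(k - 1)*(k + 1)/4.
Then R = B(k−1)f/C = (k - 3)*(k - 1)/(4*k - 7), so s_k = R(k)·t_k = k*(k**3 - 3*k**2 - k + 3).
Verify: k*(4*k**2 - 3*k - 7) matches t_k.

s_k = k \left(k^{3} - 3 k^{2} - k + 3\right)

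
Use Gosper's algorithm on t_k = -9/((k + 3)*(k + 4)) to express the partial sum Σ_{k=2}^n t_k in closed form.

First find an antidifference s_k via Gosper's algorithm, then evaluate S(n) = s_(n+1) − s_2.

S(n) = 9*(1 - n)/(5*(n + 4))

Ratio r(k) = (k + 3)/(k + 5).
So A=k + 3 and B=k + 5, with C=1.
Key eq: (k + 3)·f(k+1) = (k + 4)·f(k) + (1).
Bound: deg f ≤ 1.
Solving with deg f ≤ 1: f(k) = k/3.
So s_k = (B(k−1)f/C)·t_k = (k*(k + 4)/3)·t_k = -3*k/(k + 3).
Verify: -9/(k**2 + 7*k + 12) matches t_k.
Σ_(k=2)^n t_k = s_(n+1) − s_(2) = (3*(-n - 1)/(n + 4)) − (-6/5), i.e. 9*(1 - n)/(5*(n + 4)).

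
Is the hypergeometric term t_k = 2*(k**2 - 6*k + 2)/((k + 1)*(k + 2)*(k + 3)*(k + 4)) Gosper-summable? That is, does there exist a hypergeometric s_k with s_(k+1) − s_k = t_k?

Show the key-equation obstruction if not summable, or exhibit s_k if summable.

t_(k+1)/t_k = (k**3 - 3*k**2 - 7*k - 3)/(k**3 - k**2 - 28*k + 10).
Take A(k)=k + 1, B(k)=k + 5, C(k)=k**2 - 6*k + 2.
Solve (k + 1)·f(k+1) − (k + 4)·f(k) = k**2 - 6*k + 2.
Bound: deg f ≤ 3.
Coefficient equations give f(k) = k*(k**2 - 6*k + 29)/12.
So s_k = (B(k−1)f/C)·t_k = (k*(k + 4)*(k**2 - 6*k + 29)/(12*(k**2 - 6*k + 2)))·t_k = k*(k**2 - 6*k + 29)/(6*(k + 1)*(k + 2)*(k + 3)).
Check: Δs_k = 2*(k**2 - 6*k + 2)/(k**4 + 10*k**3 + 35*k**2 + 50*k + 24). ✓

Yes. s_k = k*(k**2 - 6*k + 29)/(6*(k + 1)*(k + 2)*(k + 3)).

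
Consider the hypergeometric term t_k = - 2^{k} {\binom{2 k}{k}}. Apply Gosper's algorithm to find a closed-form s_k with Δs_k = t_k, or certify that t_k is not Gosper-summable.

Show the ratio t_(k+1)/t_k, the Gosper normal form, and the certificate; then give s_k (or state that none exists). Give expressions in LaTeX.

none (Gosper's algorithm certifies no s_k)

The ratio is 4*(2*k + 1)/(k + 1).
So A=8*k + 4 and B=k + 1, with C=1.
Key eq: (8*k + 4)·f(k+1) = (k)·f(k) + (1).
deg f ≤ -1 (via 1,1,0).
deg f ≤ -1 is impossible — no certificate.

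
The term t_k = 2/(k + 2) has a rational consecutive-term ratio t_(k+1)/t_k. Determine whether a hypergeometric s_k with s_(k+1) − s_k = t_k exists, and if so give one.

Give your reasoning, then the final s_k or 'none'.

Ratio r(k) = (k + 2)/(k + 3).
A = k + 2, B = k + 3, C = 1.
Key eq: (k + 2)·f(k+1) = (k + 2)·f(k) + (1).
d = 0 from the (1,1,0) case.
f = c0 ⇒ A·f(k+1) − B(k−1)·f(k) − C = -1. The system {-1 = 0} is inconsistent; no antidifference.

no hypergeometric antidifference exists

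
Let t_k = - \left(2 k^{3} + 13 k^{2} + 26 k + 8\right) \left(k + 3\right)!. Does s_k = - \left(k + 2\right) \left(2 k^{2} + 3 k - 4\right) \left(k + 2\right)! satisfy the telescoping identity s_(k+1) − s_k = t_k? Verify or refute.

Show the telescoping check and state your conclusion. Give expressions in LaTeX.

s_(k+1) = -(k + 3)*(2*k**2 + 7*k + 1)*factorial(k + 3)
s_(k+1) − s_k = -(2*k**4 + 17*k**3 + 54*k**2 + 67*k + 17)*factorial(k + 2)
(s_(k+1) − s_k) − t_k = (2*k + 1)*(k**2 + 5*k + 7)*factorial(k + 2)

Invalid: residual \left(2 k + 1\right) \left(k^{2} + 5 k + 7\right) \left(k + 2\right)! ≠ 0.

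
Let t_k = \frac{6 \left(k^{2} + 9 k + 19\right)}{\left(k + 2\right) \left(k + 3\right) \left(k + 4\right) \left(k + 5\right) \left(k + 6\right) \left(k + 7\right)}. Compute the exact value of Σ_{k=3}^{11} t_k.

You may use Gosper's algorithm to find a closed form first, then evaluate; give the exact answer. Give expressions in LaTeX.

t_(k+1)/t_k = (k + 2)*(9*k + (k + 1)**2 + 28)/((k + 8)*(k**2 + 9*k + 19)).
Factor: A=k + 2; B=k + 8; C=k**2 + 9*k + 19.
Solve (k + 2)·f(k+1) − (k + 7)·f(k) = k**2 + 9*k + 19.
Degrees (1,1,2) ⇒ d ≤ 5.
A polynomial solution: f(k) = k*(k + 3)*(k + 5)*(k**2 + 12*k + 44)/144.
Then R = B(k−1)f/C = k*(k + 3)*(k + 5)*(k + 7)*(k**2 + 12*k + 44)/(144*(k**2 + 9*k + 19)), so s_k = R(k)·t_k = k*(k**2 + 12*k + 44)/(24*(k**3 + 12*k**2 + 44*k + 48)).
Verify: 6*(k**2 + 9*k + 19)/(k**6 + 27*k**5 + 295*k**4 + 1665*k**3 + 5104*k**2 + 8028*k + 5040) matches t_k.
Σ_(k=3)^(11) t_k = s_(12) − s_(3) = 83/2016 − (89/2520) = 59/10080.

Σ = 59/10080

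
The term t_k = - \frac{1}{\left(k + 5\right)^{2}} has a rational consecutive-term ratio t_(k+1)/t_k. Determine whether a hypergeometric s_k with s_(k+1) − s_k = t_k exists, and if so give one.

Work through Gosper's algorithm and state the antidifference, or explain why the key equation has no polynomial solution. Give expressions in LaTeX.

t_(k+1)/t_k = (k + 5)**2/(k + 6)**2.
Factor: A=k**2 + 10*k + 25; B=k**2 + 12*k + 36; C=1.
Key eq: (k**2 + 10*k + 25)·f(k+1) = (k**2 + 10*k + 25)·f(k) + (1).
Bound: deg f ≤ 0.
Generic f = c0 gives residual -1; -1 = 0 cannot hold, so t_k is not Gosper-summable.

no hypergeometric antidifference exists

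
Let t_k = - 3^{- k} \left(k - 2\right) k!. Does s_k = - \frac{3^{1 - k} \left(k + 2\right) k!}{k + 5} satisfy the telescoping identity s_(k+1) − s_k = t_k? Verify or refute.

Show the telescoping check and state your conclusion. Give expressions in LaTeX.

Invalid: residual \frac{3^{1 - k} \left(k^{2} + 3 k - 13\right) k!}{\left(k + 5\right) \left(k + 6\right)} ≠ 0.

s_(k+1) = -(k + 3)*factorial(k + 1)/(3**k*(k + 6))
s_(k+1) − s_k = -(k**3 + 6*k**2 - k - 21)*factorial(k)/(3**k*(k + 5)*(k + 6))
(s_(k+1) − s_k) − t_k = 3**(1 - k)*(k**2 + 3*k - 13)*factorial(k)/((k + 5)*(k + 6))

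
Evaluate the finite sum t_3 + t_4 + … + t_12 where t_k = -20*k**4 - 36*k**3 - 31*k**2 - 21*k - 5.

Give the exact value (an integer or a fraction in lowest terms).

Σ = -1454180

Step 1: r(k) = (20*k**4 + 116*k**3 + 259*k**2 + 271*k + 113)/(20*k**4 + 36*k**3 + 31*k**2 + 21*k + 5).
A = 1, B = 1, C = k**4 + 9*k**3/5 + 31*k**2/20 + 21*k/20 + 1/4.
f must satisfy (1)·f(k+1) − (1)·f(k) = k**4 + 9*k**3/5 + 31*k**2/20 + 21*k/20 + 1/4.
From deg A=0, deg B=0, deg C=4: d=5.
Coefficient equations give f(k) = k*(4*k**4 - k**3 - k**2 + 4*k - 1)/20.
Then R = B(k−1)f/C = k*(4*k**4 - k**3 - k**2 + 4*k - 1)/(20*k**4 + 36*k**3 + 31*k**2 + 21*k + 5), so s_k = R(k)·t_k = k*(-4*k**4 + k**3 + k**2 - 4*k + 1).
Check: Δs_k = -20*k**4 - 36*k**3 - 31*k**2 - 21*k - 5. ✓
Evaluate s at k=13 and k=3: -1455077 and -897; difference -1454180.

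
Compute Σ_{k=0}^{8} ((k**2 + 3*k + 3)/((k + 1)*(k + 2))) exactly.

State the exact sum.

Σ = 99/10

r(k) = (k + 1)*(3*k + (k + 1)**2 + 6)/((k + 3)*(k**2 + 3*k + 3)) after simplifying.
Normal form (A,B,C) = (k + 1, k + 3, k**2 + 3*k + 3).
Key eq: (k + 1)·f(k+1) = (k + 2)·f(k) + (k**2 + 3*k + 3).
From deg A=1, deg B=1, deg C=2: d=2.
Solving with deg f ≤ 2: f(k) = k*(k + 2).
R(k) = B(k−1)·f(k)/C(k) = k*(k + 2)**2/(k**2 + 3*k + 3); s_k = R·t_k = k*(k + 2)/(k + 1).
s_(k+1) − s_k = (k**2 + 3*k + 3)/(k**2 + 3*k + 2) = t_k.
Evaluate s at k=9 and k=0: 99/10 and 0; difference 99/10.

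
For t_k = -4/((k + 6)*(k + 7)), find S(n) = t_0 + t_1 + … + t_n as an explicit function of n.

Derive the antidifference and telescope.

S(n) = 2*(-n - 1)/(3*(n + 7))

Ratio r(k) = (k + 6)/(k + 8).
So A=k + 6 and B=k + 8, with C=1.
Need (k + 6)·f(k+1) − (k + 7)·f(k) = 1.
Bound: deg f ≤ 1.
Solve for f: f(k) = k/6 (degree 1 ≤ 1).
So s_k = (B(k−1)f/C)·t_k = (k*(k + 7)/6)·t_k = -2*k/(3*k + 18).
s_(k+1) − s_k = -4/(k**2 + 13*k + 42) = t_k.
Σ_(k=0)^n t_k = s_(n+1) − s_(0) = (2*(-n - 1)/(3*(n + 7))) − (0), i.e. 2*(-n - 1)/(3*(n + 7)).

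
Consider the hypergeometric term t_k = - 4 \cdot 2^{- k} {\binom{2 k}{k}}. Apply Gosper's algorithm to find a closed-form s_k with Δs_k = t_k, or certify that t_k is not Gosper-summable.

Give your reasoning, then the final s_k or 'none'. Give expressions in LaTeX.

Step 1: r(k) = (2*k + 1)/(k + 1).
Normal form (A,B,C) = (2*k + 1, k + 1, 1).
f must satisfy (2*k + 1)·f(k+1) − (k)·f(k) = 1.
Bound: deg f ≤ -1.
Bound -1 < 0, so the key equation has no polynomial solution.

no hypergeometric antidifference exists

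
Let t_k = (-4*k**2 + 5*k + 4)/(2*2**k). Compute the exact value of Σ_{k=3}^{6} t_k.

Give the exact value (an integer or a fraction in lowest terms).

The ratio is (4*k**2 + 3*k - 5)/(2*(4*k**2 - 5*k - 4)).
So A=1/2 and B=1, with C=k**2 - 5*k/4 - 1.
f must satisfy (1/2)·f(k+1) − (1)·f(k) = k**2 - 5*k/4 - 1.
From deg A=0, deg B=0, deg C=2: d=2.
Solve for f: f(k) = -(4*k**2 + 3*k + 3)/2 (degree 2 ≤ 2).
So s_k = (B(k−1)f/C)·t_k = (-2*(4*k**2 + 3*k + 3)/(4*k**2 - 5*k - 4))·t_k = (4*k**2 + 3*k + 3)/2**k.
Check: Δs_k = (-4*k**2 + 5*k + 4)/(2*2**k). ✓
Sum = s_(7) − s_(3); s_(7) = 55/32, s_(3) = 6 ⇒ -137/32.

Σ = -137/32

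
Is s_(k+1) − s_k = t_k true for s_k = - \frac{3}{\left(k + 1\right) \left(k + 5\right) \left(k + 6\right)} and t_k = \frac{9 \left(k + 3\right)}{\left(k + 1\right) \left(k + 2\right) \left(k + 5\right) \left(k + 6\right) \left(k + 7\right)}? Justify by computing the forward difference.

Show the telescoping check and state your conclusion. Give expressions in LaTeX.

s_(k+1) = -3/((k + 2)*(k + 6)*(k + 7))
s_(k+1) − s_k = 9*(k + 3)/(k**5 + 21*k**4 + 163*k**3 + 567*k**2 + 844*k + 420)
(s_(k+1) − s_k) − t_k = 0

Valid: the claim telescopes to t_k.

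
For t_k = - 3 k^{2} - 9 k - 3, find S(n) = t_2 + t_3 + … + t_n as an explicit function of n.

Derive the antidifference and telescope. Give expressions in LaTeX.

S(n) = - n^{3} - 6 n^{2} - 8 n + 15

Compute t_(k+1)/t_k: get (k**2 + 5*k + 5)/(k**2 + 3*k + 1).
Take A(k)=1, B(k)=1, C(k)=k**2 + 3*k + 1.
Set up (1)·f(k+1) − (1)·f(k) − (k**2 + 3*k + 1) = 0.
d = 3 from the (0,0,2) case.
Match coefficients ⇒ f(k) = k*(k**2 + 3*k - 1)/3.
Then R = B(k−1)f/C = k*(k**2 + 3*k - 1)/(3*(k**2 + 3*k + 1)), so s_k = R(k)·t_k = k*(-k**2 - 3*k + 1).
Verify: -3*k**2 - 9*k - 3 matches t_k.
Σ_(k=2)^n t_k = s_(n+1) − s_(2) = (-n**3 - 6*n**2 - 8*n - 3) − (-18), i.e. -n**3 - 6*n**2 - 8*n + 15.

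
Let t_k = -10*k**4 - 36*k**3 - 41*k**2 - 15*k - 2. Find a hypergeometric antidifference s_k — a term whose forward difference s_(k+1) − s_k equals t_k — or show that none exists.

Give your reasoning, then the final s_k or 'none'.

t_(k+1)/t_k = (10*k**4 + 76*k**3 + 209*k**2 + 245*k + 104)/(10*k**4 + 36*k**3 + 41*k**2 + 15*k + 2).
Take A(k)=1, B(k)=1, C(k)=k**4 + 18*k**3/5 + 41*k**2/10 + 3*k/2 + 1/5.
Key eq: (1)·f(k+1) = (1)·f(k) + (k**4 + 18*k**3/5 + 41*k**2/10 + 3*k/2 + 1/5).
d = 5 from the (0,0,4) case.
Solving with deg f ≤ 5: f(k) = k*(2*k**4 + 4*k**3 - k**2 - 4*k + 1)/10.
Then R = B(k−1)f/C = k*(2*k**4 + 4*k**3 - k**2 - 4*k + 1)/(10*k**4 + 36*k**3 + 41*k**2 + 15*k + 2), so s_k = R(k)·t_k = k*(-2*k**4 - 4*k**3 + k**2 + 4*k - 1).
Δs = -10*k**4 - 36*k**3 - 41*k**2 - 15*k - 2, as required.

s_k = k*(-2*k**4 - 4*k**3 + k**2 + 4*k - 1)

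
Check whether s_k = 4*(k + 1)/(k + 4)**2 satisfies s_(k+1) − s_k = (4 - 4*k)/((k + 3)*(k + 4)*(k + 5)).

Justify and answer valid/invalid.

s_(k+1) = 4*(k + 2)/(k + 5)**2
s_(k+1) − s_k = 4*(-k**2 - 3*k + 7)/(k**4 + 18*k**3 + 121*k**2 + 360*k + 400)
(s_(k+1) − s_k) − t_k = 4*(2*k**2 + 9*k + 1)/(k**5 + 21*k**4 + 175*k**3 + 723*k**2 + 1480*k + 1200)

Invalid: residual 4*(2*k**2 + 9*k + 1)/(k**5 + 21*k**4 + 175*k**3 + 723*k**2 + 1480*k + 1200) ≠ 0.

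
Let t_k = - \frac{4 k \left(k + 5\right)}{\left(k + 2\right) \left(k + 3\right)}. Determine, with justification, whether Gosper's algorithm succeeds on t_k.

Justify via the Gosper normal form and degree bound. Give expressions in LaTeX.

r(k) = (k + 1)*(k + 2)*(k + 6)/(k*(k + 4)*(k + 5)) after simplifying.
A = k + 2, B = k + 4, C = k**2 + 5*k.
Need (k + 2)·f(k+1) − (k + 3)·f(k) = k**2 + 5*k.
d = 2 from the (1,1,2) case.
Coefficient equations give f(k) = k*(k - 1).
R(k) = B(k−1)·f(k)/C(k) = (k - 1)*(k + 3)/(k + 5); s_k = R·t_k = 4*k*(1 - k)/(k + 2).
Check: Δs_k = 4*k*(-k - 5)/(k**2 + 5*k + 6). ✓

Yes. s_k = \frac{4 k \left(1 - k\right)}{k + 2}.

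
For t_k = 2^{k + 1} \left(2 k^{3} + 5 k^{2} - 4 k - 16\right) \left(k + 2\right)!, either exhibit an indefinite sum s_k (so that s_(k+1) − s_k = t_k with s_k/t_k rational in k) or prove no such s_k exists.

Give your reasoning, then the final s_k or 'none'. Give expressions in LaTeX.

r(k) = 2*(2*k**4 + 17*k**3 + 45*k**2 + 23*k - 39)/(2*k**3 + 5*k**2 - 4*k - 16) after simplifying.
Gosper form: A/B · C(k+1)/C(k) with A=2*k + 6, B=1, C=k**3 + 5*k**2/2 - 2*k - 8.
Solve (2*k + 6)·f(k+1) − (1)·f(k) = k**3 + 5*k**2/2 - 2*k - 8.
d = 2 from the (1,0,3) case.
Solve for f: f(k) = (k**2 - 2*k - 2)/2 (degree 2 ≤ 2).
Then R = B(k−1)f/C = (k**2 - 2*k - 2)/(2*k**3 + 5*k**2 - 4*k - 16), so s_k = R(k)·t_k = 2**(k + 1)*(k**2 - 2*k - 2)*factorial(k + 2).
Δs = 2**(k + 1)*(2*k**3 + 5*k**2 - 4*k - 16)*factorial(k + 2), as required.

s_k = 2^{k + 1} \left(k^{2} - 2 k - 2\right) \left(k + 2\right)!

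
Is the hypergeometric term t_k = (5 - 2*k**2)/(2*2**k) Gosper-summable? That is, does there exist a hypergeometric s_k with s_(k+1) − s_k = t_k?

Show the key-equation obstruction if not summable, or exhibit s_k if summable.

Yes. s_k = (2*k**2 + 4*k + 1)/2**k.

Ratio r(k) = (2*(k + 1)**2 - 5)/(2*(2*k**2 - 5)).
Factor: A=1/2; B=1; C=k**2 - 5/2.
Set up (1/2)·f(k+1) − (1)·f(k) − (k**2 - 5/2) = 0.
Degrees (0,0,2) ⇒ d ≤ 2.
Coefficient equations give f(k) = -2*k**2 - 4*k - 1.
R(k) = B(k−1)·f(k)/C(k) = -2*(2*k**2 + 4*k + 1)/(2*k**2 - 5); s_k = R·t_k = (2*k**2 + 4*k + 1)/2**k.
Δs = (5 - 2*k**2)/(2*2**k), as required.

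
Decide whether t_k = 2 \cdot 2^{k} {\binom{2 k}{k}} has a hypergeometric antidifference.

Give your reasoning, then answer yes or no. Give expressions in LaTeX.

Step 1: r(k) = 4*(2*k + 1)/(k + 1).
So A=8*k + 4 and B=k + 1, with C=1.
Set up (8*k + 4)·f(k+1) − (k)·f(k) − (1) = 0.
Degrees (1,1,0) ⇒ d ≤ -1.
Bound -1 < 0, so the key equation has no polynomial solution.

No — key equation has no polynomial f.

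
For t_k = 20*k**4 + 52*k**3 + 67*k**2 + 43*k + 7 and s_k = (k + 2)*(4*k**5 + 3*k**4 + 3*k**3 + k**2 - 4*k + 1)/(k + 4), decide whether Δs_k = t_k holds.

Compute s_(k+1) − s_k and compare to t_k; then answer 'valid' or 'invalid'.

s_(k+1) = (4*k**6 + 35*k**5 + 124*k**4 + 233*k**3 + 243*k**2 + 125*k + 24)/(k + 5)
s_(k+1) − s_k = (20*k**6 + 200*k**5 + 677*k**4 + 1142*k**3 + 1114*k**2 + 557*k + 86)/(k**2 + 9*k + 20)
(s_(k+1) − s_k) − t_k = 2*(-16*k**5 - 129*k**4 - 272*k**3 - 310*k**2 - 183*k - 27)/(k**2 + 9*k + 20)

Invalid: residual 2*(-16*k**5 - 129*k**4 - 272*k**3 - 310*k**2 - 183*k - 27)/(k**2 + 9*k + 20) ≠ 0.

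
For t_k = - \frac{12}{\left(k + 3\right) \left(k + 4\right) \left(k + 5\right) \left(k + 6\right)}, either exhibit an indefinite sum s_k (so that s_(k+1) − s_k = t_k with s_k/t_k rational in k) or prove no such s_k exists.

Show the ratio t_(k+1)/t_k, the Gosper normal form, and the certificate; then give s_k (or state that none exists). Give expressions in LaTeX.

t_(k+1)/t_k = (k + 3)/(k + 7).
Take A(k)=k + 3, B(k)=k + 7, C(k)=1.
Need (k + 3)·f(k+1) − (k + 6)·f(k) = 1.
deg f ≤ 3 (via 1,1,0).
Match coefficients ⇒ f(k) = k*(k**2 + 12*k + 47)/180.
R(k) = B(k−1)·f(k)/C(k) = k*(k + 6)*(k**2 + 12*k + 47)/180; s_k = R·t_k = k*(-k**2 - 12*k - 47)/(15*(k + 3)*(k + 4)*(k + 5)).
Verify: -12/(k**4 + 18*k**3 + 119*k**2 + 342*k + 360) matches t_k.

s_k = \frac{k \left(- k^{2} - 12 k - 47\right)}{15 \left(k + 3\right) \left(k + 4\right) \left(k + 5\right)}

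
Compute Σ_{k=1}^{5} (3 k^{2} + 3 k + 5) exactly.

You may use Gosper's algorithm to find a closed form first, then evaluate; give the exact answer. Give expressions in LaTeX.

t_(k+1)/t_k = (3*k**2 + 9*k + 11)/(3*k**2 + 3*k + 5).
Take A(k)=1, B(k)=1, C(k)=k**2 + k + 5/3.
Solve (1)·f(k+1) − (1)·f(k) = k**2 + k + 5/3.
Degrees (0,0,2) ⇒ d ≤ 3.
Solving with deg f ≤ 3: f(k) = k*(k**2 + 4)/3.
Certificate R = B(k−1)f/C = k*(k**2 + 4)/(3*k**2 + 3*k + 5) gives s_k = k*(k**2 + 4).
Δs = 3*k**2 + 3*k + 5, as required.
Sum = s_(6) − s_(1); s_(6) = 240, s_(1) = 5 ⇒ 235.

Σ = 235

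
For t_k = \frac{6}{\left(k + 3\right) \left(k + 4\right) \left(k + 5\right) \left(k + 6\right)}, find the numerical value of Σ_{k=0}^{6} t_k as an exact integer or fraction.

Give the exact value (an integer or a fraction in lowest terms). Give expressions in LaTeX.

The ratio is (k + 3)/(k + 7).
Factor: A=k + 3; B=k + 7; C=1.
Need (k + 3)·f(k+1) − (k + 6)·f(k) = 1.
Degrees (1,1,0) ⇒ d ≤ 3.
Coefficient equations give f(k) = k*(k**2 + 12*k + 47)/180.
Get s_k = R·t_k = k*(k**2 + 12*k + 47)/(30*(k + 3)*(k + 4)*(k + 5)) with R(k) = B(k−1)f(k)/C(k) = k*(k + 6)*(k**2 + 12*k + 47)/180.
Check: Δs_k = 6/(k**4 + 18*k**3 + 119*k**2 + 342*k + 360). ✓
Sum = s_(7) − s_(0); s_(7) = 7/220, s_(0) = 0 ⇒ 7/220.

Σ = 7/220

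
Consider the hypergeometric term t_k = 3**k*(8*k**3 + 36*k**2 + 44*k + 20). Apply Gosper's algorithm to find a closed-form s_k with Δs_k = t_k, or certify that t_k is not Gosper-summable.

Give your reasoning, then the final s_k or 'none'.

s_k = 3**k*(4*k**3 + 4*k - 2)

Step 1: r(k) = 3*(2*k**3 + 15*k**2 + 35*k + 27)/(2*k**3 + 9*k**2 + 11*k + 5).
Take A(k)=3, B(k)=1, C(k)=k**3 + 9*k**2/2 + 11*k/2 + 5/2.
f must satisfy (3)·f(k+1) − (1)·f(k) = k**3 + 9*k**2/2 + 11*k/2 + 5/2.
deg f ≤ 3 (via 0,0,3).
Match coefficients ⇒ f(k) = (2*k**3 + 2*k - 1)/4.
Then R = B(k−1)f/C = (2*k**3 + 2*k - 1)/(2*(2*k**3 + 9*k**2 + 11*k + 5)), so s_k = R(k)·t_k = 3**k*(4*k**3 + 4*k - 2).
Verify: 4*3**k*(-k**3 + 2*k + 3*(k + 1)**3 + 2) matches t_k.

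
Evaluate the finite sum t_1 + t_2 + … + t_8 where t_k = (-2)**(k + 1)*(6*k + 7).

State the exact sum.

Σ = -19444

The ratio is 2*(-6*k - 13)/(6*k + 7).
Take A(k)=-2, B(k)=1, C(k)=k + 7/6.
Need (-2)·f(k+1) − (1)·f(k) = k + 7/6.
From deg A=0, deg B=0, deg C=1: d=1.
Match coefficients ⇒ f(k) = -(2*k + 1)/6.
Certificate R = B(k−1)f/C = -(2*k + 1)/(6*k + 7) gives s_k = 2*(-2)**k*(2*k + 1).
Δs = (-2)**(k + 1)*(6*k + 7), as required.
Σ_(k=1)^(8) t_k = s_(9) − s_(1) = -19456 − (-12) = -19444.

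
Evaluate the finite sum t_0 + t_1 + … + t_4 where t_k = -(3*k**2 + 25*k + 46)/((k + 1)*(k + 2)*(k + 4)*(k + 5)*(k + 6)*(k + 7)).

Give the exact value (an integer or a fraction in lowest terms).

Step 1: r(k) = (k + 1)*(k + 4)*(25*k + 3*(k + 1)**2 + 71)/((k + 3)*(k + 8)*(3*k**2 + 25*k + 46)).
A = k + 1, B = k + 8, C = k**3 + 34*k**2/3 + 121*k/3 + 46.
Need (k + 1)·f(k+1) − (k + 7)·f(k) = k**3 + 34*k**2/3 + 121*k/3 + 46.
From deg A=1, deg B=1, deg C=3: d=6.
A polynomial solution: f(k) = k*(k + 2)*(k + 3)*(k + 5)*(k**2 + 11*k + 34)/72.
Certificate R = B(k−1)f/C = k*(k + 2)*(k + 5)*(k + 7)*(k**2 + 11*k + 34)/(24*(3*k**2 + 25*k + 46)) gives s_k = k*(-k**2 - 11*k - 34)/(24*(k**3 + 11*k**2 + 34*k + 24)).
s_(k+1) − s_k = (-3*k**2 - 25*k - 46)/(k**6 + 25*k**5 + 247*k**4 + 1219*k**3 + 3112*k**2 + 3796*k + 1680) = t_k.
Σ_(k=0)^(4) t_k = s_(5) − s_(0) = -95/2376 − (0) = -95/2376.

Σ = -95/2376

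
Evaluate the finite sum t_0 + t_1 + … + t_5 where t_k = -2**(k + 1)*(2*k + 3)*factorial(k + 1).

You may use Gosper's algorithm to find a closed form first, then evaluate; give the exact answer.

Compute t_(k+1)/t_k: get 2*(k + 2)*(2*k + 5)/(2*k + 3).
A = 2*k + 4, B = 1, C = k + 3/2.
Set up (2*k + 4)·f(k+1) − (1)·f(k) − (k + 3/2) = 0.
d = 0 from the (1,0,1) case.
Solving with deg f ≤ 0: f(k) = 1/2.
Then R = B(k−1)f/C = 1/(2*k + 3), so s_k = R(k)·t_k = -2**(k + 1)*factorial(k + 1).
s_(k+1) − s_k = -2**(k + 1)*(2*k + 3)*factorial(k + 1) = t_k.
Evaluate s at k=6 and k=0: -645120 and -2; difference -645118.

Σ = -645118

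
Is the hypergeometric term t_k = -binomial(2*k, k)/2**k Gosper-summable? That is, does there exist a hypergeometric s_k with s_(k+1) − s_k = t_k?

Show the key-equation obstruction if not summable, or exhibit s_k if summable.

No; the degree bound rules out any f.

Compute t_(k+1)/t_k: get (2*k + 1)/(k + 1).
Factor: A=2*k + 1; B=k + 1; C=1.
Need (2*k + 1)·f(k+1) − (k)·f(k) = 1.
Degrees (1,1,0) ⇒ d ≤ -1.
deg f ≤ -1 is impossible — no certificate.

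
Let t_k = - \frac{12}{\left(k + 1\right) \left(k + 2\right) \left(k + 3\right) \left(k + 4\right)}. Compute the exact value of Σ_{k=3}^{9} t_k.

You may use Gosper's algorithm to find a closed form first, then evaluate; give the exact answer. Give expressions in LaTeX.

t_(k+1)/t_k = (k + 1)/(k + 5).
Gosper form: A/B · C(k+1)/C(k) with A=k + 1, B=k + 5, C=1.
Solve (k + 1)·f(k+1) − (k + 4)·f(k) = 1.
Bound: deg f ≤ 3.
A polynomial solution: f(k) = k*(k**2 + 6*k + 11)/18.
R(k) = B(k−1)·f(k)/C(k) = k*(k + 4)*(k**2 + 6*k + 11)/18; s_k = R·t_k = 2*k*(-k**2 - 6*k - 11)/(3*(k + 1)*(k + 2)*(k + 3)).
s_(k+1) − s_k = -12/(k**4 + 10*k**3 + 35*k**2 + 50*k + 24) = t_k.
Evaluate s at k=10 and k=3: -95/143 and -19/30; difference -133/4290.

Σ = -133/4290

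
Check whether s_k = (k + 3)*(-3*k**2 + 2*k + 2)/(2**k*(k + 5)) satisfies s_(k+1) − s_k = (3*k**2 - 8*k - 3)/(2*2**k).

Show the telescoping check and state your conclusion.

s_(k+1) = (k + 4)*(2*k - 3*(k + 1)**2 + 4)/(2*2**k*(k + 6))
s_(k+1) − s_k = (3*k**4 + 19*k**3 - 27*k**2 - 179*k - 52)/(2*2**k*(k**2 + 11*k + 30))
(s_(k+1) − s_k) − t_k = (-3*k**3 - 13*k**2 + 47*k + 19)/(2**k*(k**2 + 11*k + 30))

Invalid: residual (-3*k**3 - 13*k**2 + 47*k + 19)/(2**k*(k**2 + 11*k + 30)) ≠ 0.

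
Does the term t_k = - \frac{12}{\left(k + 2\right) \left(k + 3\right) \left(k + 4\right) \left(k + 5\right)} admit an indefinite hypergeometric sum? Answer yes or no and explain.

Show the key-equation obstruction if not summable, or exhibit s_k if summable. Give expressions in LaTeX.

Step 1: r(k) = (k + 2)/(k + 6).
Gosper form: A/B · C(k+1)/C(k) with A=k + 2, B=k + 6, C=1.
Key eq: (k + 2)·f(k+1) = (k + 5)·f(k) + (1).
Bound: deg f ≤ 3.
Solve for f: f(k) = k*(k**2 + 9*k + 26)/72 (degree 3 ≤ 3).
So s_k = (B(k−1)f/C)·t_k = (k*(k + 5)*(k**2 + 9*k + 26)/72)·t_k = k*(-k**2 - 9*k - 26)/(6*(k + 2)*(k + 3)*(k + 4)).
Δs = -12/(k**4 + 14*k**3 + 71*k**2 + 154*k + 120), as required.

Yes. s_k = \frac{k \left(- k^{2} - 9 k - 26\right)}{6 \left(k + 2\right) \left(k + 3\right) \left(k + 4\right)}.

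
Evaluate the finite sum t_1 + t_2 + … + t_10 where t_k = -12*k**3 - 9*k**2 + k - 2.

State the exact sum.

Σ = -39730

Compute t_(k+1)/t_k: get (12*k**3 + 45*k**2 + 53*k + 22)/(12*k**3 + 9*k**2 - k + 2).
Gosper form: A/B · C(k+1)/C(k) with A=1, B=1, C=k**3 + 3*k**2/4 - k/12 + 1/6.
Key eq: (1)·f(k+1) = (1)·f(k) + (k**3 + 3*k**2/4 - k/12 + 1/6).
Degrees (0,0,3) ⇒ d ≤ 4.
Match coefficients ⇒ f(k) = k*(k + 1)*(3*k**2 - 6*k + 4)/12.
Then R = B(k−1)f/C = k*(3*k**2 - 6*k + 4)/(12*k**2 - 3*k + 2), so s_k = R(k)·t_k = k*(-3*k**3 + 3*k**2 + 2*k - 4).
Verify: -12*k**3 - 9*k**2 + k - 2 matches t_k.
Telescoping: Σ = s_(11) − s_(1) = -39732 − (-2) = -39730.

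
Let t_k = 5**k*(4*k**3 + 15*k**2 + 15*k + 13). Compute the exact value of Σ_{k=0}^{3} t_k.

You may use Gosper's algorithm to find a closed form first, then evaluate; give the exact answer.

Σ = 41248

Step 1: r(k) = 5*(4*k**3 + 27*k**2 + 57*k + 47)/(4*k**3 + 15*k**2 + 15*k + 13).
Gosper form: A/B · C(k+1)/C(k) with A=5, B=1, C=k**3 + 15*k**2/4 + 15*k/4 + 13/4.
Solve (5)·f(k+1) − (1)·f(k) = k**3 + 15*k**2/4 + 15*k/4 + 13/4.
From deg A=0, deg B=0, deg C=3: d=3.
Solve for f: f(k) = (k**3 + 2)/4 (degree 3 ≤ 3).
So s_k = (B(k−1)f/C)·t_k = ((k**3 + 2)/(4*k**3 + 15*k**2 + 15*k + 13))·t_k = 5**k*(k**3 + 2).
s_(k+1) − s_k = 5**k*(-k**3 + 5*(k + 1)**3 + 8) = t_k.
Telescoping: Σ = s_(4) − s_(0) = 41250 − (2) = 41248.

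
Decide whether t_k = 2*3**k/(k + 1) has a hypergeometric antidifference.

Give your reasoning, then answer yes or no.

No — t_k has no hypergeometric antidifference.

t_(k+1)/t_k = 3*(k + 1)/(k + 2).
Gosper form: A/B · C(k+1)/C(k) with A=3*k + 3, B=k + 2, C=1.
Need (3*k + 3)·f(k+1) − (k + 1)·f(k) = 1.
deg f ≤ -1 (via 1,1,0).
deg f ≤ -1 is impossible — no certificate.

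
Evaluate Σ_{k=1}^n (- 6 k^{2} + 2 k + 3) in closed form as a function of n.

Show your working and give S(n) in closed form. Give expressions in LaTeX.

S(n) = n \left(- 2 n^{2} - 2 n + 3\right)

Step 1: r(k) = (6*k**2 + 10*k + 1)/(6*k**2 - 2*k - 3).
Take A(k)=1, B(k)=1, C(k)=k**2 - k/3 - 1/2.
Solve (1)·f(k+1) − (1)·f(k) = k**2 - k/3 - 1/2.
d = 3 from the (0,0,2) case.
Solve for f: f(k) = k*(2*k**2 - 4*k - 1)/6 (degree 3 ≤ 3).
R(k) = B(k−1)·f(k)/C(k) = k*(2*k**2 - 4*k - 1)/(6*k**2 - 2*k - 3); s_k = R·t_k = k*(-2*k**2 + 4*k + 1).
Check: Δs_k = -6*k**2 + 2*k + 3. ✓
Evaluate: s_(n+1) = -2*n**3 - 2*n**2 + 3*n + 3; subtract s_(1) = 3 ⇒ S(n) = n*(-2*n**2 - 2*n + 3).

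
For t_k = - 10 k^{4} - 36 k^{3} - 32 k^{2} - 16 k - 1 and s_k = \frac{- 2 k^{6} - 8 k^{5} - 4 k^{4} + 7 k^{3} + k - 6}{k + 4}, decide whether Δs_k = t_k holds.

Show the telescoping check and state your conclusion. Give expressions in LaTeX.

s_(k+1) = (k - 2*(k + 1)**6 - 8*(k + 1)**5 - 4*(k + 1)**4 + 7*(k + 1)**3 - 5)/(k + 5)
s_(k+1) − s_k = (-10*k**6 - 110*k**5 - 412*k**4 - 664*k**3 - 499*k**2 - 195*k - 18)/(k**2 + 9*k + 20)
(s_(k+1) − s_k) − t_k = 2*(8*k**5 + 72*k**4 + 180*k**3 + 143*k**2 + 67*k + 1)/(k**2 + 9*k + 20)

Invalid: residual \frac{2 \left(8 k^{5} + 72 k^{4} + 180 k^{3} + 143 k^{2} + 67 k + 1\right)}{k^{2} + 9 k + 20} ≠ 0.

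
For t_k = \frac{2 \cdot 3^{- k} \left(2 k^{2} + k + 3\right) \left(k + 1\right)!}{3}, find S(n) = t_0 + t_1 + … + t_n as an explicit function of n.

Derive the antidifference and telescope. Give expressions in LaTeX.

Compute t_(k+1)/t_k: get (k + 2)*(k + 2*(k + 1)**2 + 4)/(3*(2*k**2 + k + 3)).
A = k/3 + 2/3, B = 1, C = k**2 + k/2 + 3/2.
Set up (k/3 + 2/3)·f(k+1) − (1)·f(k) − (k**2 + k/2 + 3/2) = 0.
d = 1 from the (1,0,2) case.
Solving with deg f ≤ 1: f(k) = 3*(2*k + 1)/2.
R(k) = B(k−1)·f(k)/C(k) = 3*(2*k + 1)/(2*k**2 + k + 3); s_k = R·t_k = 2*(2*k + 1)*factorial(k + 1)/3**k.
Δs = 2*(2*k**2 + k + 3)*factorial(k + 1)/(3*3**k), as required.
s_(n+1) = 2*3**(-n - 1)*(2*n + 3)*factorial(n + 2) and s_(0) = 2, so S(n) = 2*(-3*3**n + 2*n**3*factorial(n) + 9*n**2*factorial(n) + 13*n*factorial(n) + 6*factorial(n))/(3*3**n).

S(n) = \frac{2 \cdot 3^{- n} \left(- 3 \cdot 3^{n} + 2 n^{3} n! + 9 n^{2} n! + 13 n n! + 6 n!\right)}{3}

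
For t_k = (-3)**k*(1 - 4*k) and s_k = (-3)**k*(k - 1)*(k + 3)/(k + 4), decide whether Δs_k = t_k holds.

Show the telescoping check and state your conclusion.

Invalid: residual (-3)**k*(4*k**2 + 16*k - 5)/(k**2 + 9*k + 20) ≠ 0.

s_(k+1) = (-3)**(k + 1)*k*(k + 4)/(k + 5)
s_(k+1) − s_k = (-3)**k*(-4*k**3 - 31*k**2 - 55*k + 15)/(k**2 + 9*k + 20)
(s_(k+1) − s_k) − t_k = (-3)**k*(4*k**2 + 16*k - 5)/(k**2 + 9*k + 20)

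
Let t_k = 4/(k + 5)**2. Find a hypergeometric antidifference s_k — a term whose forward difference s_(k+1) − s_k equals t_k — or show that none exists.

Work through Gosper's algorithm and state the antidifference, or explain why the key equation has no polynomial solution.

r(k) = (k + 5)**2/(k + 6)**2 after simplifying.
Gosper form: A/B · C(k+1)/C(k) with A=k**2 + 10*k + 25, B=k**2 + 12*k + 36, C=1.
Need (k**2 + 10*k + 25)·f(k+1) − (k**2 + 10*k + 25)·f(k) = 1.
d = 0 from the (2,2,0) case.
Write f(k) = c0. Then LHS − RHS = -1, requiring -1 = 0: contradictory. No certificate.

not Gosper-summable; s_k does not exist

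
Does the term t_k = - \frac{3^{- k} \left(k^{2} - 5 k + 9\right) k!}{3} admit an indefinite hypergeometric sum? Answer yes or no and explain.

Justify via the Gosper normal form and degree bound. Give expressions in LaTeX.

Step 1: r(k) = (k + 1)*(-5*k + (k + 1)**2 + 4)/(3*(k**2 - 5*k + 9)).
A = k/3 + 1/3, B = 1, C = k**2 - 5*k + 9.
Need (k/3 + 1/3)·f(k+1) − (1)·f(k) = k**2 - 5*k + 9.
d = 1 from the (1,0,2) case.
A polynomial solution: f(k) = 3*(k - 4).
R(k) = B(k−1)·f(k)/C(k) = 3*(k - 4)/(k**2 - 5*k + 9); s_k = R·t_k = -(k - 4)*factorial(k)/3**k.
Check: Δs_k = -(k**2 - 5*k + 9)*factorial(k)/(3*3**k). ✓

Yes. s_k = - 3^{- k} \left(k - 4\right) k!.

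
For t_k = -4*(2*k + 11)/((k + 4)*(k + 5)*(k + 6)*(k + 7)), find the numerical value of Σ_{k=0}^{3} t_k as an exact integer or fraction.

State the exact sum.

The ratio is (k + 4)*(2*k + 13)/((k + 8)*(2*k + 11)).
Normal form (A,B,C) = (k + 4, k + 8, k + 11/2).
f must satisfy (k + 4)·f(k+1) − (k + 7)·f(k) = k + 11/2.
deg f ≤ 3 (via 1,1,1).
Match coefficients ⇒ f(k) = k*(k + 5)*(k + 10)/48.
Then R = B(k−1)f/C = k*(k + 5)*(k + 7)*(k + 10)/(24*(2*k + 11)), so s_k = R(k)·t_k = k*(-k - 10)/(6*(k**2 + 10*k + 24)).
Δs = 4*(-2*k - 11)/(k**4 + 22*k**3 + 179*k**2 + 638*k + 840), as required.
Σ_(k=0)^(3) t_k = s_(4) − s_(0) = -7/60 − (0) = -7/60.

Σ = -7/60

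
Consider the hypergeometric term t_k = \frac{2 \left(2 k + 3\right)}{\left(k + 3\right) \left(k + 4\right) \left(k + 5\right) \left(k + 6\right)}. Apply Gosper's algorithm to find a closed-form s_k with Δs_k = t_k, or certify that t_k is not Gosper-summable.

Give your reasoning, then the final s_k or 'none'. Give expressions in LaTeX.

s_k = \frac{k \left(k^{2} + 12 k + 17\right)}{15 \left(k + 3\right) \left(k + 4\right) \left(k + 5\right)}

r(k) = (k + 3)*(2*k + 5)/((k + 7)*(2*k + 3)) after simplifying.
Normal form (A,B,C) = (k + 3, k + 7, k + 3/2).
Need (k + 3)·f(k+1) − (k + 6)·f(k) = k + 3/2.
Bound: deg f ≤ 3.
Coefficient equations give f(k) = k*(k**2 + 12*k + 17)/60.
Get s_k = R·t_k = k*(k**2 + 12*k + 17)/(15*(k + 3)*(k + 4)*(k + 5)) with R(k) = B(k−1)f(k)/C(k) = k*(k + 6)*(k**2 + 12*k + 17)/(30*(2*k + 3)).
Δs = 2*(2*k + 3)/(k**4 + 18*k**3 + 119*k**2 + 342*k + 360), as required.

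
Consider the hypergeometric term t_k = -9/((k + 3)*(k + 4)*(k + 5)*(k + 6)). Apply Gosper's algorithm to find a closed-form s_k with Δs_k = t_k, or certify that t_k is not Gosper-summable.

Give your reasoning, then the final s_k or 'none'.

s_k = k*(-k**2 - 12*k - 47)/(20*(k + 3)*(k + 4)*(k + 5))

Ratio r(k) = (k + 3)/(k + 7).
So A=k + 3 and B=k + 7, with C=1.
Key eq: (k + 3)·f(k+1) = (k + 6)·f(k) + (1).
Degrees (1,1,0) ⇒ d ≤ 3.
Solve for f: f(k) = k*(k**2 + 12*k + 47)/180 (degree 3 ≤ 3).
Then R = B(k−1)f/C = k*(k + 6)*(k**2 + 12*k + 47)/180, so s_k = R(k)·t_k = k*(-k**2 - 12*k - 47)/(20*(k + 3)*(k + 4)*(k + 5)).
Δs = -9/(k**4 + 18*k**3 + 119*k**2 + 342*k + 360), as required.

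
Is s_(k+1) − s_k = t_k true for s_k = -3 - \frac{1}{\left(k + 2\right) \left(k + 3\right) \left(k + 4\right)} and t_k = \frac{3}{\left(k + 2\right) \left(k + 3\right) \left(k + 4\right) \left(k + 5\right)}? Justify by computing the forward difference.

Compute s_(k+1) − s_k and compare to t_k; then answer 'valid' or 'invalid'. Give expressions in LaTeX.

Valid — Δs_k = t_k.

s_(k+1) = -3 - 1/((k + 3)*(k + 4)*(k + 5))
s_(k+1) − s_k = 3/((k + 2)*(k + 3)*(k + 4)*(k + 5))
(s_(k+1) − s_k) − t_k = 0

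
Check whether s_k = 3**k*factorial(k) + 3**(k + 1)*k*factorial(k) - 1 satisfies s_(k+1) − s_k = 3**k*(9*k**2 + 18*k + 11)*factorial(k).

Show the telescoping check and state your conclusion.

valid; difference matches t_k

s_(k+1) = 9*3**k*k**2*factorial(k) + 21*3**k*k*factorial(k) + 12*3**k*factorial(k) - 1
s_(k+1) − s_k = 3**k*(9*k**2 + 18*k + 11)*factorial(k)
(s_(k+1) − s_k) − t_k = 0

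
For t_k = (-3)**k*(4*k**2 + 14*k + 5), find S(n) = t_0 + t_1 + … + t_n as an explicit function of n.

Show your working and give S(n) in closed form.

r(k) = 3*(-4*k**2 - 22*k - 23)/(4*k**2 + 14*k + 5) after simplifying.
A = -3, B = 1, C = k**2 + 7*k/2 + 5/4.
Set up (-3)·f(k+1) − (1)·f(k) − (k**2 + 7*k/2 + 5/4) = 0.
d = 2 from the (0,0,2) case.
Match coefficients ⇒ f(k) = -(k**2 + 2*k - 1)/4.
R(k) = B(k−1)·f(k)/C(k) = -(k**2 + 2*k - 1)/(4*k**2 + 14*k + 5); s_k = R·t_k = (-3)**k*(-k**2 - 2*k + 1).
Δs = (-3)**k*(4*k**2 + 14*k + 5), as required.
Evaluate: s_(n+1) = 3*(-3)**n*(n**2 + 4*n + 2); subtract s_(0) = 1 ⇒ S(n) = 3*(-3)**n*n**2 + 12*(-3)**n*n + 6*(-3)**n - 1.

S(n) = 3*(-3)**n*n**2 + 12*(-3)**n*n + 6*(-3)**n - 1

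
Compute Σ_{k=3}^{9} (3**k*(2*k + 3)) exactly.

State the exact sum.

t_(k+1)/t_k = 3*(2*k + 5)/(2*k + 3).
A = 3, B = 1, C = k + 3/2.
f must satisfy (3)·f(k+1) − (1)·f(k) = k + 3/2.
From deg A=0, deg B=0, deg C=1: d=1.
Solving with deg f ≤ 1: f(k) = k/2.
Certificate R = B(k−1)f/C = k/(2*k + 3) gives s_k = 3**k*k.
Check: Δs_k = 3**k*(2*k + 3). ✓
Sum = s_(10) − s_(3); s_(10) = 590490, s_(3) = 81 ⇒ 590409.

Σ = 590409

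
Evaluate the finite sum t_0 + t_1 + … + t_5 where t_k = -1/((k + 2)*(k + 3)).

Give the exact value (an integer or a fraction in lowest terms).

Σ = -3/8

Compute t_(k+1)/t_k: get (k + 2)/(k + 4).
Gosper form: A/B · C(k+1)/C(k) with A=k + 2, B=k + 4, C=1.
Key eq: (k + 2)·f(k+1) = (k + 3)·f(k) + (1).
d = 1 from the (1,1,0) case.
Coefficient equations give f(k) = k/2.
Then R = B(k−1)f/C = k*(k + 3)/2, so s_k = R(k)·t_k = -k/(2*k + 4).
s_(k+1) − s_k = -1/(k**2 + 5*k + 6) = t_k.
Telescoping: Σ = s_(6) − s_(0) = -3/8 − (0) = -3/8.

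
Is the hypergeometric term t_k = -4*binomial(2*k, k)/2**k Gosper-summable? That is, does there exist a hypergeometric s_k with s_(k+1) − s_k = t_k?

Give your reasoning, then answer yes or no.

No; the degree bound rules out any f.

t_(k+1)/t_k = (2*k + 1)/(k + 1).
A = 2*k + 1, B = k + 1, C = 1.
f must satisfy (2*k + 1)·f(k+1) − (k)·f(k) = 1.
d = -1 from the (1,1,0) case.
Negative degree bound (-1): no f exists, t_k not Gosper-summable.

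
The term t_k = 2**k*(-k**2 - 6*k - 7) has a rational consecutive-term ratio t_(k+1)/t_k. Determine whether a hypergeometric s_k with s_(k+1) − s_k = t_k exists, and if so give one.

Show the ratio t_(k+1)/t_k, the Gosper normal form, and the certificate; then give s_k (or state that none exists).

t_(k+1)/t_k = 2*(k**2 + 8*k + 14)/(k**2 + 6*k + 7).
Factor: A=2; B=1; C=k**2 + 6*k + 7.
Key eq: (2)·f(k+1) = (1)·f(k) + (k**2 + 6*k + 7).
Degrees (0,0,2) ⇒ d ≤ 2.
Solve for f: f(k) = (k + 1)**2 (degree 2 ≤ 2).
So s_k = (B(k−1)f/C)·t_k = ((k + 1)**2/(k**2 + 6*k + 7))·t_k = 2**k*(-k**2 - 2*k - 1).
Check: Δs_k = 2**k*(-k**2 - 6*k - 7). ✓

s_k = 2**k*(-k**2 - 2*k - 1)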